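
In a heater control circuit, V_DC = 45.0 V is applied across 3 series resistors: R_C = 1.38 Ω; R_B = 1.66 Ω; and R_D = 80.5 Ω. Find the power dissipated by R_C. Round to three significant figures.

Series current I = V_DC/ΣR = 45.0/83.54 = 0.5387 A.
P = I²R = 0.2902 × 1.38 = 0.4004 W.

P ≈ 0.400 W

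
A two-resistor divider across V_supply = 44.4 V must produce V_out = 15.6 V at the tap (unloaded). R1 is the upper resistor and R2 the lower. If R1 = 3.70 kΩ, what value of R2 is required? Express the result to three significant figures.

R2 ≈ 2.00 kΩ

V_out/V_supply = R2/(R1+R2) = 0.3514.
R2 = R1 · 0.3514/(1 − 0.3514) = 2.004 kΩ.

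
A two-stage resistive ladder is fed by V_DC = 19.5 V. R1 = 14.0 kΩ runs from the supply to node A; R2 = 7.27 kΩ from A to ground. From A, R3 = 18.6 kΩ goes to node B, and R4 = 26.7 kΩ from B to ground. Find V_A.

V_A ≈ 6.03 V

Node A sees R2 in parallel with the series input of stage 2, R3 + R4 = 45.30 kΩ.
R2 ‖ (R3+R4) = 6.265 kΩ.
V_A = 19.5 × 6.265/(14.0 + 6.265) = 6.028 V.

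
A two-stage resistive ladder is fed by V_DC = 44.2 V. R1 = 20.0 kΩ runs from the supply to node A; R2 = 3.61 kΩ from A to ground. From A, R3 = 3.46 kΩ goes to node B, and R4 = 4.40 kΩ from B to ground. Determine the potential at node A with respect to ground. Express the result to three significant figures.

V_A ≈ 4.87 V

Node A sees R2 in parallel with the series input of stage 2, R3 + R4 = 7.860 kΩ.
R2 ‖ (R3+R4) = 2.474 kΩ.
V_A = 44.2 × 2.474/(20.0 + 2.474) = 4.865 V.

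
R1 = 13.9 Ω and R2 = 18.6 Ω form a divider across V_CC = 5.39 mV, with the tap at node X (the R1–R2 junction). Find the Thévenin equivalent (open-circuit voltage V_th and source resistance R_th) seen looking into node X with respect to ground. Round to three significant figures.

V_th ≈ 3.08 mV, R_th ≈ 7.96 Ω

V_th is the unloaded tap voltage: V_CC · R2/(R1+R2) = 5.39 × 0.5723 = 3.085 mV.
Zeroing V_CC shorts the top of R1 to ground, so R_th = R1 ‖ R2 = 7.955 Ω.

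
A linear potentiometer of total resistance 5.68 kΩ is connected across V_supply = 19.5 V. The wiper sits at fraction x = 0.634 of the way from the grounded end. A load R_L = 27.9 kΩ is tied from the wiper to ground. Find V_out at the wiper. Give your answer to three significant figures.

V_out ≈ 11.8 V

Lower segment x·R_p = 3.601 kΩ; upper segment (1−x)·R_p = 2.079 kΩ.
Lower segment in parallel with the load: 3.601 ‖ 27.9 = 3.189 kΩ.
Then V_out = V_supply · 3.189/(2.079 + 3.189) = 11.81 V.
(Unloaded: V_out = x·V_supply = 12.4 V.)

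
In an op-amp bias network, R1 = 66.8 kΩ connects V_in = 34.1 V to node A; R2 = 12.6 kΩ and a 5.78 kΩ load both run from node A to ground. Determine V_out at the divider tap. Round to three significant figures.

First combine the lower leg with the load: R2 ‖ R_L = 3.962 kΩ.
Now apply the divider: V_out = 34.1 × 0.05600 = 1.909 V.

V_out ≈ 1.91 V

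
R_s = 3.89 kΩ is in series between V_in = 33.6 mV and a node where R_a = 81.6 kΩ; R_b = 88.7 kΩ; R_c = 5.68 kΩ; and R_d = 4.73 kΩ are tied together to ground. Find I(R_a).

I ≈ 0.158 µA

Combine the parallel branches: R_p = (1/81.6 + 1/88.7 + 1/5.68 + 1/4.73)⁻¹ = 2.433 kΩ.
V_A = 33.6 × 2.433/6.323 = 12.93 mV.
Branch current I = V_A/R_a = 12.93/81.6 = 0.1584 µA.
(Equivalently: I_total = 5.314 µA, then current-divider fraction G_k/ΣG = 0.02982.)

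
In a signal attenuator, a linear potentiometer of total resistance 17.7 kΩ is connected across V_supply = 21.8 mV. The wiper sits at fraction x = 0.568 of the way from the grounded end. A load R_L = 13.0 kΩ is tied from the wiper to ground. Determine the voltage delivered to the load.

The pot divides into 7.646 kΩ above the wiper and 10.05 kΩ below.
(x·R_p) ‖ R_L = 5.669 kΩ.
V_out = 21.8 × 5.669/(7.646 + 5.669) = 9.282 mV.
(Unloaded: V_out = x·V_supply = 12.4 mV.)

V_out ≈ 9.28 mV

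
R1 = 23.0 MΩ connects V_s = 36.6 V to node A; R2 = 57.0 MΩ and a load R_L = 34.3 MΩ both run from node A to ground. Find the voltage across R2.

The load sits in parallel with R2, giving an effective lower resistance R2' = R2·R_L/(R2+R_L) = 21.41 MΩ.
Now apply the divider: V_out = 36.6 × 0.4821 = 17.65 V.
(Unloaded it would be 26.1 V; the load pulls it down.)

V_out ≈ 17.6 V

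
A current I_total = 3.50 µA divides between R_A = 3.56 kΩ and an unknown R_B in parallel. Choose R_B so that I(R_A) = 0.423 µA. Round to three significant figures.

Two-branch current divider: I_A = I_total · R_B/(R_A + R_B).
With f = 0.1209, R_B = R_A · f/(1−f) = 3.56 × 0.1375 = 0.4894 kΩ.

R_B ≈ 0.489 kΩ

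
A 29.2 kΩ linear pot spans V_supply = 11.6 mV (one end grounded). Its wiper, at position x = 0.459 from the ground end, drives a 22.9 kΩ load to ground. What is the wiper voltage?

The pot divides into 15.80 kΩ above the wiper and 13.40 kΩ below.
Lower segment in parallel with the load: 13.40 ‖ 22.9 = 8.455 kΩ.
Loaded-divider output: V_out = 11.6 × 0.3486 = 4.044 mV.
(Unloaded: V_out = x·V_supply = 5.32 mV.)

V_out ≈ 4.04 mV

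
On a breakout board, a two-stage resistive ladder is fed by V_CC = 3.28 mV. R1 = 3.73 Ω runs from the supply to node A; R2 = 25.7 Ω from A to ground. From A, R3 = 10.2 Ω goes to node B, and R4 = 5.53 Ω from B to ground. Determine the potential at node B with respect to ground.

V_B ≈ 0.834 mV

Node A sees R2 in parallel with the series input of stage 2, R3 + R4 = 15.73 Ω.
Effective lower resistance at A: R2 ‖ 15.73 = 9.758 Ω.
V_A = 3.28 × 9.758/(3.73 + 9.758) = 2.373 mV.
V_B = V_A × 0.3516 = 0.8342 mV.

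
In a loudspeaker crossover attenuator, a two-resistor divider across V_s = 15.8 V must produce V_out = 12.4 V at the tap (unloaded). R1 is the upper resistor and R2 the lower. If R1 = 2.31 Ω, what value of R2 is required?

V_out/V_s = R2/(R1+R2) = 0.7848.
Rearranging, R2 = R1·k/(1−k) = 2.31 × 3.647 = 8.425 Ω.

R2 ≈ 8.42 Ω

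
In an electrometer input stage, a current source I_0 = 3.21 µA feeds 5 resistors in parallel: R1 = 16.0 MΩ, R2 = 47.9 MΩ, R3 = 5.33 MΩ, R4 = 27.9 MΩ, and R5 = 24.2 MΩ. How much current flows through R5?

Conductances: ΣG = 1/16.0 + 1/47.9 + 1/5.33 + 1/27.9 + 1/24.2 = 0.3482 (1/MΩ).
Current divider: I(R5) = I_0 · G_k/ΣG = 3.21 × (0.04132/0.3482) = 3.21 × 0.1187 = 0.3810 µA.

I ≈ 0.381 µA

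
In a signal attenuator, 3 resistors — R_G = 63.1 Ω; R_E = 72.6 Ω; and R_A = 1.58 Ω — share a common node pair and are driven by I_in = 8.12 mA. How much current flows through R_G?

I ≈ 0.194 mA

Total conductance ΣG = 1/63.1 + 1/72.6 + 1/1.58 = 0.6625 (units of 1/Ω).
By the current-divider rule, I = I_in · G_k/ΣG = 8.12 × 0.02392 = 0.1942 mA.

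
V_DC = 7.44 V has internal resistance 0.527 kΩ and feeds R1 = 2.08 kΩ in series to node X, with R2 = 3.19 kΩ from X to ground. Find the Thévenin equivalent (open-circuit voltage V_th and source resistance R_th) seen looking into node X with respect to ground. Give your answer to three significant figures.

V_th ≈ 4.09 V, R_th ≈ 1.43 kΩ

R1' = 0.527 + 2.08 = 2.607 kΩ (source resistance + R1).
V_th is the unloaded tap voltage: V_DC · R2/(R1'+R2) = 7.44 × 0.5503 = 4.094 V.
With V_DC suppressed (replaced by a short), R_th = R1' ‖ R2 = (2.607 × 3.19)/(2.607 + 3.19) = 1.435 kΩ.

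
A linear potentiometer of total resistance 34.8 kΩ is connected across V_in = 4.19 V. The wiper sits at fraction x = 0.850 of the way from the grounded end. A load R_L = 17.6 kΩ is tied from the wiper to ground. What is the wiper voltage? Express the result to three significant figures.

V_out ≈ 2.84 V

Split the track: R_lower = x·R_p = 29.58 kΩ, R_upper = (1−x)·R_p = 5.220 kΩ.
R_L loads the lower segment: effective lower R = 11.03 kΩ.
Loaded-divider output: V_out = 4.19 × 0.6789 = 2.844 V.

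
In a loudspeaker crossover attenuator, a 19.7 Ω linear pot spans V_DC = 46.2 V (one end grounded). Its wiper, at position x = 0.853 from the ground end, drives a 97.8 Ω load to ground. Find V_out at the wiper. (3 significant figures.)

The pot divides into 2.896 Ω above the wiper and 16.80 Ω below.
(x·R_p) ‖ R_L = 14.34 Ω.
V_out = 46.2 × 14.34/(2.896 + 14.34) = 38.44 V.

V_out ≈ 38.4 V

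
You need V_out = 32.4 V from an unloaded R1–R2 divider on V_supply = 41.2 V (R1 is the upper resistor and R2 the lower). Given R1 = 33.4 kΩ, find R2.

R2 ≈ 123 kΩ

The divider ratio is R2/(R1+R2) = 32.4/41.2 = 0.7864.
Rearranging, R2 = R1·k/(1−k) = 33.4 × 3.682 = 123.0 kΩ.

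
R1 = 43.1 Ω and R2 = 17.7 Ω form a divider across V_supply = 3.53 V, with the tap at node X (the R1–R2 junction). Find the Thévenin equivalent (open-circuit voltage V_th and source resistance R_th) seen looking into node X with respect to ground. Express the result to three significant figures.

With X open, the divider is unloaded: V_th = 3.53 × 17.7/60.80 = 1.028 V.
With V_supply suppressed (replaced by a short), R_th = R1 ‖ R2 = (43.10 × 17.7)/(43.10 + 17.7) = 12.55 Ω.

V_th ≈ 1.03 V, R_th ≈ 12.5 Ω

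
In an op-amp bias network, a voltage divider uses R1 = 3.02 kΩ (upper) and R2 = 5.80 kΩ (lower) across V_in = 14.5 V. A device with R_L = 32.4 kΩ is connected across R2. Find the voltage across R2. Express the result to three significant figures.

First combine the lower leg with the load: R2 ‖ R_L = 4.919 kΩ.
Voltage divider with the loaded lower leg: V_out = 14.5 × 4.919/(3.02 + 4.919) = 14.5 × 0.6196 = 8.984 V.

V_out ≈ 8.98 V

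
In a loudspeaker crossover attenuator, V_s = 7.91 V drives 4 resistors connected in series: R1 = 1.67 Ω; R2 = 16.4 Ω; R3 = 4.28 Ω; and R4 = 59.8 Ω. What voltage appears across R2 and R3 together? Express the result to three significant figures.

V ≈ 1.99 V

ΣR = 1.67 + 16.4 + 4.28 + 59.8 = 82.15 Ω.
R_{R2..R3} = 16.4 + 4.28 = 20.68 Ω.
By the voltage-divider rule, V = 7.91 × 20.68/82.15 = 1.991 V.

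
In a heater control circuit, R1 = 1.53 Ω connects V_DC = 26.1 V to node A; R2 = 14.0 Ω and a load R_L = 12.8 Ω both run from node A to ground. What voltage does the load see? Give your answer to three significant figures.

V_out ≈ 21.2 V

First combine the lower leg with the load: R2 ‖ R_L = 6.687 Ω.
Now apply the divider: V_out = 26.1 × 0.8138 = 21.24 V.
(Unloaded it would be 23.5 V; the load pulls it down.)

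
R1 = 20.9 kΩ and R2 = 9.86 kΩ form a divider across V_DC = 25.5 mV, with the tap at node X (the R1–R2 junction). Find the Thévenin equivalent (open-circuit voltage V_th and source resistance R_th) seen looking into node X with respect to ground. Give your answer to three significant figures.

With X open, the divider is unloaded: V_th = 25.5 × 9.86/30.76 = 8.174 mV.
Zeroing V_DC shorts the top of R1 to ground, so R_th = R1 ‖ R2 = 6.699 kΩ.

V_th ≈ 8.17 mV, R_th ≈ 6.70 kΩ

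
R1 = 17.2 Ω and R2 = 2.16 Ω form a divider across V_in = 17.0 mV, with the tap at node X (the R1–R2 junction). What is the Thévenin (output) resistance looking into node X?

Looking into X with the source shorted: R_th = R1·R2/(R1+R2) = 17.20 × 2.16/19.36 = 1.919 Ω.

R_th ≈ 1.92 Ω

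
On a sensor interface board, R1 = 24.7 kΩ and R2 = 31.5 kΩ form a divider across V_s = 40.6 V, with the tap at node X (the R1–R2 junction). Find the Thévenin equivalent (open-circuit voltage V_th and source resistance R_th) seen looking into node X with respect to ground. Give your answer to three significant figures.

V_th ≈ 22.8 V, R_th ≈ 13.8 kΩ

Open-circuit (no load on X): V_th = V_s · R2/(R1 + R2) = 40.6 × 31.5/(24.70 + 31.5) = 22.76 V.
Zeroing V_s shorts the top of R1 to ground, so R_th = R1 ‖ R2 = 13.84 kΩ.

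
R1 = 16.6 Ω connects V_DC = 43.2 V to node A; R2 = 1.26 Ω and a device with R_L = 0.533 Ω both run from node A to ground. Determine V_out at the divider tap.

V_out ≈ 0.953 V

First combine the lower leg with the load: R2 ‖ R_L = 0.3746 Ω.
Now apply the divider: V_out = 43.2 × 0.02207 = 0.9532 V.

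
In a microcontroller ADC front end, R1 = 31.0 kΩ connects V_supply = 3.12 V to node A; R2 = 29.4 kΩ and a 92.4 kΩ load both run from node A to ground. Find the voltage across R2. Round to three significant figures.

R2 ‖ R_L = (29.4 × 92.4)/(29.4 + 92.4) = 22.30 kΩ.
Voltage divider with the loaded lower leg: V_out = 3.12 × 22.30/(31.0 + 22.30) = 3.12 × 0.4184 = 1.305 V.
(Unloaded it would be 1.52 V; the load pulls it down.)

V_out ≈ 1.31 V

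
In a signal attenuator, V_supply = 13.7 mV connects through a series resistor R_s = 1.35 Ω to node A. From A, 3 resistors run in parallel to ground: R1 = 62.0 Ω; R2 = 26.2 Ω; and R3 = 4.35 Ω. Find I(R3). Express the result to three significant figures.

I ≈ 2.28 mA

Equivalent of the parallel group: R_p = 3.519 Ω.
Node voltage V_A = V_supply · R_p/(R_s + R_p) = 13.7 × 0.7227 = 9.901 mV.
Branch current I = V_A/R3 = 9.901/4.35 = 2.276 mA.
(Equivalently: I_total = 2.814 mA, then current-divider fraction G_k/ΣG = 0.8089.)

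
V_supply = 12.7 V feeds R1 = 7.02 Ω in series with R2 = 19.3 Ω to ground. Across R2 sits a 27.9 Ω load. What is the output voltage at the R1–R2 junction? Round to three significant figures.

First combine the lower leg with the load: R2 ‖ R_L = 11.41 Ω.
Then V_out = V_supply · R2'/(R1 + R2') = 12.7 × 11.41/18.43 = 7.862 V.

V_out ≈ 7.86 V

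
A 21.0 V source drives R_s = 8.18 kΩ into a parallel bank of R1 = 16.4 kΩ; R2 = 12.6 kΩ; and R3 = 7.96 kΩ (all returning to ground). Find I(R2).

Combine the parallel branches: R_p = (1/16.4 + 1/12.6 + 1/7.96)⁻¹ = 3.760 kΩ.
V_A = 21.0 × 3.760/11.94 = 6.613 V.
I(R2) = V_A / R2 = 6.613/12.6 = 0.5248 mA.

I ≈ 0.525 mA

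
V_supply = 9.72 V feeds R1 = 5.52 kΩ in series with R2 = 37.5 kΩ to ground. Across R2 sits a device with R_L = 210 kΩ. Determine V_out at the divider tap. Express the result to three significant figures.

V_out ≈ 8.28 V

R2 ‖ R_L = (37.5 × 210)/(37.5 + 210) = 31.82 kΩ.
Voltage divider with the loaded lower leg: V_out = 9.72 × 31.82/(5.52 + 31.82) = 9.72 × 0.8522 = 8.283 V.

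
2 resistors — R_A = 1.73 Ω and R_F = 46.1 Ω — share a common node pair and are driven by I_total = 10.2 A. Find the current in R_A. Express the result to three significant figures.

With just two branches, the current splits inversely with resistance.
I(R_A) = 10.2 × 46.1/(1.73 + 46.1) = 10.2 × 0.9638 = 9.831 A.

I ≈ 9.83 A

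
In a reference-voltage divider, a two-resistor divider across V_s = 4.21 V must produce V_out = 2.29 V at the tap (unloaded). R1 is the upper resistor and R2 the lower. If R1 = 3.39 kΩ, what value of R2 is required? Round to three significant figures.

V_out/V_s = R2/(R1+R2) = 0.5439.
Rearranging, R2 = R1·k/(1−k) = 3.39 × 1.193 = 4.043 kΩ.

R2 ≈ 4.04 kΩ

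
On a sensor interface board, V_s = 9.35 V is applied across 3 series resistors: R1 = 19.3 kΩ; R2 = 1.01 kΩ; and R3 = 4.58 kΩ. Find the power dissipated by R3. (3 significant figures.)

P ≈ 0.646 mW

Series current I = V_s/ΣR = 9.35/24.89 = 0.3757 mA.
P = I²R = 0.1411 × 4.58 = 0.6463 mW.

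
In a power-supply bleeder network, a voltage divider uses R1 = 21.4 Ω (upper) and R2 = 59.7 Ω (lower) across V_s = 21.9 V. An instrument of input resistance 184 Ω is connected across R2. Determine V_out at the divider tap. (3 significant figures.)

R2 ‖ R_L = (59.7 × 184)/(59.7 + 184) = 45.08 Ω.
Now apply the divider: V_out = 21.9 × 0.6781 = 14.85 V.
(Unloaded it would be 16.1 V; the load pulls it down.)

V_out ≈ 14.8 V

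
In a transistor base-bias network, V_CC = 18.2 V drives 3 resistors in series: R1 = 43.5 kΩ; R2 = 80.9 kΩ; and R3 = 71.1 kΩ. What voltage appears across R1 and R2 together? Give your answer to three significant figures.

V ≈ 11.6 V

ΣR = 43.5 + 80.9 + 71.1 = 195.5 kΩ.
R_{R1..R2} = 43.5 + 80.9 = 124.4 kΩ.
Voltage divider: V = V_CC · (124.4 / 195.5) = 18.2 × 0.6363 = 11.58 V.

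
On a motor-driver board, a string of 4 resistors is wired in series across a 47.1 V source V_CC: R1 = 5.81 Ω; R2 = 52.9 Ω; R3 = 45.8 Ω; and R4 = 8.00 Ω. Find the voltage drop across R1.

Series total: ΣR = 5.81 + 52.9 + 45.8 + 8.00 = 112.5 Ω.
Voltage divider: V = V_CC · (5.810 / 112.5) = 47.1 × 0.05164 = 2.432 V.

V ≈ 2.43 V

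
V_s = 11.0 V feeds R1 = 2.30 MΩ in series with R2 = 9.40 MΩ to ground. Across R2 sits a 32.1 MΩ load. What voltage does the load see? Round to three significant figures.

V_out ≈ 8.36 V

The load sits in parallel with R2, giving an effective lower resistance R2' = R2·R_L/(R2+R_L) = 7.271 MΩ.
Now apply the divider: V_out = 11.0 × 0.7597 = 8.357 V.
(Unloaded it would be 8.84 V; the load pulls it down.)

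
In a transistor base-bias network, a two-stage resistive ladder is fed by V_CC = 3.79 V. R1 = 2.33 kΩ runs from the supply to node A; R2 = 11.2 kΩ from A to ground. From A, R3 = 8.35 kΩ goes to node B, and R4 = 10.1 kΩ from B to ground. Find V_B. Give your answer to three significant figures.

Node A sees R2 in parallel with the series input of stage 2, R3 + R4 = 18.45 kΩ.
Effective lower resistance at A: R2 ‖ 18.45 = 6.969 kΩ.
So V_A = 3.79 × 0.7494 = 2.840 V.
Stage 2 is unloaded, so V_B = V_A · R4/(R3+R4) = 2.840 × 10.1/18.45 = 1.555 V.

V_B ≈ 1.55 V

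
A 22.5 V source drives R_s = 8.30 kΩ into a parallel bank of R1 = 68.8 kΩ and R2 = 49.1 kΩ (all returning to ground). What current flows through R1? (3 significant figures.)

I ≈ 0.254 mA

Combine the parallel branches: R_p = (1/68.8 + 1/49.1)⁻¹ = 28.65 kΩ.
V_A = 22.5 × 28.65/36.95 = 17.45 V.
I(R1) = V_A / R1 = 17.45/68.8 = 0.2536 mA.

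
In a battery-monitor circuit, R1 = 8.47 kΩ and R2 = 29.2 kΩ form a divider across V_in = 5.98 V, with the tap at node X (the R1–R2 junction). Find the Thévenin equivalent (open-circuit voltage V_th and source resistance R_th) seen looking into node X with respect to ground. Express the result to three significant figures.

V_th is the unloaded tap voltage: V_in · R2/(R1+R2) = 5.98 × 0.7752 = 4.635 V.
Zeroing V_in shorts the top of R1 to ground, so R_th = R1 ‖ R2 = 6.566 kΩ.

V_th ≈ 4.64 V, R_th ≈ 6.57 kΩ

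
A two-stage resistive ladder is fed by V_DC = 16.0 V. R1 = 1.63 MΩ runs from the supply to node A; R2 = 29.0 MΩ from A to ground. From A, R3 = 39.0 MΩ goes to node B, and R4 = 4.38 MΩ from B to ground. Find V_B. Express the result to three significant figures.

V_B ≈ 1.48 V

The second stage (R3 + R4 = 43.38 MΩ) loads node A in parallel with R2.
R2 ‖ (R3+R4) = 17.38 MΩ.
First divider: V_A = V_DC · 17.38/(1.63 + 17.38) = 14.63 V.
V_B = V_A × 0.1010 = 1.477 V.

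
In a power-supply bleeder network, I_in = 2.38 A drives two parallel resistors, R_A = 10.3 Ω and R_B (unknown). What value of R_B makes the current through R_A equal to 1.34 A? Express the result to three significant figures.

R_B ≈ 13.3 Ω

The fraction through R_A equals R_B/(R_A+R_B).
1.34/2.38 = R_B/(R_A + R_B) → R_B = R_A · (0.5630)/(1 − 0.5630) = 10.3 × 1.288 = 13.27 Ω.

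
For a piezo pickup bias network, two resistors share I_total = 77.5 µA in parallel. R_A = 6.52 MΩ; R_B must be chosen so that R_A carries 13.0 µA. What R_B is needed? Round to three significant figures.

In a two-way split, I_A/I_total = R_B/(R_A + R_B).
With f = 0.1677, R_B = R_A · f/(1−f) = 6.52 × 0.2016 = 1.314 MΩ.

R_B ≈ 1.31 MΩ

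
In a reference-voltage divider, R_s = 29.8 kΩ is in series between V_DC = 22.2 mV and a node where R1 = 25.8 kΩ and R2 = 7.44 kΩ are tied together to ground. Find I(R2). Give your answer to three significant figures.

Parallel bank: R_p = 1/(1/25.8 + 1/7.44) = 5.775 kΩ.
V_A by voltage divider: V_A = 22.2 × 5.775/(29.8 + 5.775) = 3.604 mV.
I(R2) = V_A / R2 = 3.604/7.44 = 0.4844 µA.
(Equivalently: I_total = 0.6240 µA, then current-divider fraction G_k/ΣG = 0.7762.)

I ≈ 0.484 µA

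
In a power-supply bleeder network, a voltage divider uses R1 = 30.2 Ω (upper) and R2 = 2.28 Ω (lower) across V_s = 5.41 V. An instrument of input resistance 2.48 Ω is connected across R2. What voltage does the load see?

First combine the lower leg with the load: R2 ‖ R_L = 1.188 Ω.
Now apply the divider: V_out = 5.41 × 0.03785 = 0.2047 V.

V_out ≈ 0.205 V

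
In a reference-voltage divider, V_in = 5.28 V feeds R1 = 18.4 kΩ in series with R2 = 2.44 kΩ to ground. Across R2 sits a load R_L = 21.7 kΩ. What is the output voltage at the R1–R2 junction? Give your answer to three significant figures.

The load sits in parallel with R2, giving an effective lower resistance R2' = R2·R_L/(R2+R_L) = 2.193 kΩ.
Then V_out = V_in · R2'/(R1 + R2') = 5.28 × 2.193/20.59 = 0.5624 V.

V_out ≈ 0.562 V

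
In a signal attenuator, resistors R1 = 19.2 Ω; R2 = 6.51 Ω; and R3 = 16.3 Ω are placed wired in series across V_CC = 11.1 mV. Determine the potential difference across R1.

ΣR = 19.2 + 6.51 + 16.3 = 42.01 Ω.
By the voltage-divider rule, V = 11.1 × 19.20/42.01 = 5.073 mV.

V ≈ 5.07 mV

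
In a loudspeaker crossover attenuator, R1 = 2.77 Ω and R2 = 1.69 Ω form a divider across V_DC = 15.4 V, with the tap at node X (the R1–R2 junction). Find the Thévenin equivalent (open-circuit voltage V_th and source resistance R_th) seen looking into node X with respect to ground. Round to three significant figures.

V_th is the unloaded tap voltage: V_DC · R2/(R1+R2) = 15.4 × 0.3789 = 5.835 V.
Looking into X with the source shorted: R_th = R1·R2/(R1+R2) = 2.770 × 1.69/4.460 = 1.050 Ω.

V_th ≈ 5.84 V, R_th ≈ 1.05 Ω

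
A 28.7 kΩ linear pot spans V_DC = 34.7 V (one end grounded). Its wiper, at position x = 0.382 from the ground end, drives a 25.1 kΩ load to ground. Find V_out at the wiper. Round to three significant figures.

Split the track: R_lower = x·R_p = 10.96 kΩ, R_upper = (1−x)·R_p = 17.74 kΩ.
R_L loads the lower segment: effective lower R = 7.630 kΩ.
V_out = 34.7 × 7.630/(17.74 + 7.630) = 10.44 V.

V_out ≈ 10.4 V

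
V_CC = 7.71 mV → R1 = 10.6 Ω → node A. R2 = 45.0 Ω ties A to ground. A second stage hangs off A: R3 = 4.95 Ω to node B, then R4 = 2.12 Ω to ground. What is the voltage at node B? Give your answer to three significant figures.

V_B ≈ 0.845 mV

The second stage (R3 + R4 = 7.070 Ω) loads node A in parallel with R2.
R2 ‖ (R3+R4) = 6.110 Ω.
V_A = 7.71 × 6.110/(10.6 + 6.110) = 2.819 mV.
Stage 2 is unloaded, so V_B = V_A · R4/(R3+R4) = 2.819 × 2.12/7.070 = 0.8454 mV.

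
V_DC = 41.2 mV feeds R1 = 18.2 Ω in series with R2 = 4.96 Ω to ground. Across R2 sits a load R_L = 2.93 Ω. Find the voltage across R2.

V_out ≈ 3.79 mV

R2 ‖ R_L = (4.96 × 2.93)/(4.96 + 2.93) = 1.842 Ω.
Voltage divider with the loaded lower leg: V_out = 41.2 × 1.842/(18.2 + 1.842) = 41.2 × 0.09190 = 3.786 mV.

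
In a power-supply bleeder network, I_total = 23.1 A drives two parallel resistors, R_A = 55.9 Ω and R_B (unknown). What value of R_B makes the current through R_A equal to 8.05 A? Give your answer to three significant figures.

R_B ≈ 29.9 Ω

Two-branch current divider: I_A = I_total · R_B/(R_A + R_B).
8.05/23.1 = R_B/(R_A + R_B) → R_B = R_A · (0.3485)/(1 − 0.3485) = 55.9 × 0.5349 = 29.90 Ω.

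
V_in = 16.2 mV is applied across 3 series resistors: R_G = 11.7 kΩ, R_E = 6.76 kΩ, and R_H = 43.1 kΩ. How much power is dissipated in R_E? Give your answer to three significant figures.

P ≈ 0.468 nW

ΣR = 61.56 kΩ → I = 16.2/61.56 = 0.2632 µA.
V(R_E) = I·R = 1.779 mV; P = V·I = 1.779 × 0.2632 = 0.4681 nW.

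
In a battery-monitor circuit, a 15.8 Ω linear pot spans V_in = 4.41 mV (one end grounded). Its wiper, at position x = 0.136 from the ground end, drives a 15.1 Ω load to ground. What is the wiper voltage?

The pot divides into 13.65 Ω above the wiper and 2.149 Ω below.
Lower segment in parallel with the load: 2.149 ‖ 15.1 = 1.881 Ω.
Loaded-divider output: V_out = 4.41 × 0.1211 = 0.5341 mV.

V_out ≈ 0.534 mV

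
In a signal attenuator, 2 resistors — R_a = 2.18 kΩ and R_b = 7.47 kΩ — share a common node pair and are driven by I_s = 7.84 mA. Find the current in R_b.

With just two branches, the current splits inversely with resistance.
So I = 7.84 × 2.18/9.650 = 1.771 mA.

I ≈ 1.77 mA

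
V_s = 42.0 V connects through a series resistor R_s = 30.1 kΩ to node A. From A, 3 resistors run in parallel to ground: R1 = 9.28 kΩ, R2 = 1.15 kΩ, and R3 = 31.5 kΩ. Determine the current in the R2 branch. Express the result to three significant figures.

Equivalent of the parallel group: R_p = 0.9910 kΩ.
Node voltage V_A = V_s · R_p/(R_s + R_p) = 42.0 × 0.03187 = 1.339 V.
I(R2) = V_A / R2 = 1.339/1.15 = 1.164 mA.
(Equivalently: I_total = 1.351 mA, then current-divider fraction G_k/ΣG = 0.8617.)

I ≈ 1.16 mA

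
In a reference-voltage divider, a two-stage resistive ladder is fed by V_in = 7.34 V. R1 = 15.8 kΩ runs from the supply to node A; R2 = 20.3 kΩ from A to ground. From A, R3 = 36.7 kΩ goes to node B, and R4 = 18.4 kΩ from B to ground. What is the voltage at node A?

V_A ≈ 3.55 V

Node A sees R2 in parallel with the series input of stage 2, R3 + R4 = 55.10 kΩ.
Effective lower resistance at A: R2 ‖ 55.10 = 14.83 kΩ.
So V_A = 7.34 × 0.4842 = 3.554 V.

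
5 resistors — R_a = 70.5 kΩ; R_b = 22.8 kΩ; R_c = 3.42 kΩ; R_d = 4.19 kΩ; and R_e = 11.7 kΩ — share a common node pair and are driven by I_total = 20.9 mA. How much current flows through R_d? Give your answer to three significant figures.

Conductances: ΣG = 1/70.5 + 1/22.8 + 1/3.42 + 1/4.19 + 1/11.7 = 0.6746 (1/kΩ).
Current divider: I(R_d) = I_total · G_k/ΣG = 20.9 × (0.2387/0.6746) = 20.9 × 0.3538 = 7.394 mA.

I ≈ 7.39 mA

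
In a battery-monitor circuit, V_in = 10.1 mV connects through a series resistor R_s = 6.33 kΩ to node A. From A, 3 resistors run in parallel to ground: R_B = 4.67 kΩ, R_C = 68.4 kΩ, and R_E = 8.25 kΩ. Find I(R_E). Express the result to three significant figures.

Combine the parallel branches: R_p = (1/4.67 + 1/68.4 + 1/8.25)⁻¹ = 2.857 kΩ.
V_A = 10.1 × 2.857/9.187 = 3.141 mV.
Branch current I = V_A/R_E = 3.141/8.25 = 0.3808 µA.

I ≈ 0.381 µA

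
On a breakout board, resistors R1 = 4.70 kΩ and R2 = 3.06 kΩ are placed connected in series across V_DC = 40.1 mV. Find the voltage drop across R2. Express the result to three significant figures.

Total series resistance ΣR = 4.70 + 3.06 = 7.760 kΩ.
Voltage divider: V = V_DC · (3.060 / 7.760) = 40.1 × 0.3943 = 15.81 mV.

V ≈ 15.8 mV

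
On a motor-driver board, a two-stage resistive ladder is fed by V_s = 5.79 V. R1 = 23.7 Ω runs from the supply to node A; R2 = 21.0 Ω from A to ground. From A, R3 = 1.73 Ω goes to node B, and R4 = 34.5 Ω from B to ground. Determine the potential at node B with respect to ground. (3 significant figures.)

V_B ≈ 1.98 V

Looking into the second stage from A: R3 + R4 = 36.23 Ω appears in parallel with R2.
Effective lower resistance at A: R2 ‖ 36.23 = 13.29 Ω.
First divider: V_A = V_s · 13.29/(23.7 + 13.29) = 2.081 V.
Stage 2 is unloaded, so V_B = V_A · R4/(R3+R4) = 2.081 × 34.5/36.23 = 1.981 V.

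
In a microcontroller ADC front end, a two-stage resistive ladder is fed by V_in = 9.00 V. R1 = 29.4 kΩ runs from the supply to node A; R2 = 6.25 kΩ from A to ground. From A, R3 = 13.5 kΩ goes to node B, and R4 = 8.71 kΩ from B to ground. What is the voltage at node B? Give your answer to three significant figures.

Looking into the second stage from A: R3 + R4 = 22.21 kΩ appears in parallel with R2.
Effective lower resistance at A: R2 ‖ 22.21 = 4.877 kΩ.
So V_A = 9.00 × 0.1423 = 1.281 V.
V_B = V_A × 0.3922 = 0.5022 V.

V_B ≈ 0.502 V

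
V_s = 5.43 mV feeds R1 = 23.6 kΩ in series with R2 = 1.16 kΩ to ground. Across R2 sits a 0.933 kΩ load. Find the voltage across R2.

V_out ≈ 0.116 mV

First combine the lower leg with the load: R2 ‖ R_L = 0.5171 kΩ.
Then V_out = V_s · R2'/(R1 + R2') = 5.43 × 0.5171/24.12 = 0.1164 mV.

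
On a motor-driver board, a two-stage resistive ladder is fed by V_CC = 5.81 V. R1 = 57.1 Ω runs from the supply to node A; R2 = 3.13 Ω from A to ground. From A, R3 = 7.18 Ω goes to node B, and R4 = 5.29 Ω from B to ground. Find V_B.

Looking into the second stage from A: R3 + R4 = 12.47 Ω appears in parallel with R2.
Effective lower resistance at A: R2 ‖ 12.47 = 2.502 Ω.
So V_A = 5.81 × 0.04198 = 0.2439 V.
Stage 2 is unloaded, so V_B = V_A · R4/(R3+R4) = 0.2439 × 5.29/12.47 = 0.1035 V.

V_B ≈ 0.103 V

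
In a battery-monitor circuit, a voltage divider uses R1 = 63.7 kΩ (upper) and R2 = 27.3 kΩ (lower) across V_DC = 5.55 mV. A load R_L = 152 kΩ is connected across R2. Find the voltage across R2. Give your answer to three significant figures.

R2 ‖ R_L = (27.3 × 152)/(27.3 + 152) = 23.14 kΩ.
Voltage divider with the loaded lower leg: V_out = 5.55 × 23.14/(63.7 + 23.14) = 5.55 × 0.2665 = 1.479 mV.
(Unloaded it would be 1.66 mV; the load pulls it down.)

V_out ≈ 1.48 mV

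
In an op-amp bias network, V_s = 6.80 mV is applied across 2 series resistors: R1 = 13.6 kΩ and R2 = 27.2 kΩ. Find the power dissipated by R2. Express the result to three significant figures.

ΣR = 40.80 kΩ → I = 6.80/40.80 = 0.1667 µA.
P(R2) = I²·R2 = (0.1667)² × 27.2 = 0.7556 nW.

P ≈ 0.756 nW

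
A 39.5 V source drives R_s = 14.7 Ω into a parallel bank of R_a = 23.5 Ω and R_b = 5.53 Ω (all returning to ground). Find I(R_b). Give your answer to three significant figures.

Parallel bank: R_p = 1/(1/23.5 + 1/5.53) = 4.477 Ω.
V_A by voltage divider: V_A = 39.5 × 4.477/(14.7 + 4.477) = 9.221 V.
Branch current I = V_A/R_b = 9.221/5.53 = 1.667 A.

I ≈ 1.67 A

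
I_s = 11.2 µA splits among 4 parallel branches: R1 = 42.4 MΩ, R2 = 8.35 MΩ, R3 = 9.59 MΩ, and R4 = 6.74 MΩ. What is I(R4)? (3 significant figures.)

I ≈ 4.20 µA

ΣG = 1/42.4 + 1/8.35 + 1/9.59 + 1/6.74 = 0.3960.
R4 takes the fraction G_k/ΣG = 0.1484/0.3960 = 0.3747, so I = 11.2 × 0.3747 = 4.196 µA.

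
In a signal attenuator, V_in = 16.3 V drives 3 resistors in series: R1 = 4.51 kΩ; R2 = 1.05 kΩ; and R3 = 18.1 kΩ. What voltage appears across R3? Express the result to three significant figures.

V ≈ 12.5 V

Total series resistance ΣR = 4.51 + 1.05 + 18.1 = 23.66 kΩ.
Voltage divider: V = V_in · (18.10 / 23.66) = 16.3 × 0.7650 = 12.47 V.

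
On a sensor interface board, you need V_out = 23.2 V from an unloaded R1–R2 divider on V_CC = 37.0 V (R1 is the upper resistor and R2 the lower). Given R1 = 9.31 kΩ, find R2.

V_out/V_CC = R2/(R1+R2) = 0.6270.
R2 = R1 · 0.6270/(1 − 0.6270) = 15.65 kΩ.

R2 ≈ 15.7 kΩ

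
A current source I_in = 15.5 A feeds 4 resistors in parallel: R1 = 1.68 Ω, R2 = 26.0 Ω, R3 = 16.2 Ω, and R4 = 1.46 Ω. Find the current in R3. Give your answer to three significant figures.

I ≈ 0.693 A

Conductances: ΣG = 1/1.68 + 1/26.0 + 1/16.2 + 1/1.46 = 1.380 (1/Ω).
Current divider: I(R3) = I_in · G_k/ΣG = 15.5 × (0.06173/1.380) = 15.5 × 0.04472 = 0.6931 A.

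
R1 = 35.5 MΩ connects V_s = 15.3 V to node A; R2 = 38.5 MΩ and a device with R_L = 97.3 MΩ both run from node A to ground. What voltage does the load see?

V_out ≈ 6.69 V

First combine the lower leg with the load: R2 ‖ R_L = 27.59 MΩ.
Now apply the divider: V_out = 15.3 × 0.4373 = 6.690 V.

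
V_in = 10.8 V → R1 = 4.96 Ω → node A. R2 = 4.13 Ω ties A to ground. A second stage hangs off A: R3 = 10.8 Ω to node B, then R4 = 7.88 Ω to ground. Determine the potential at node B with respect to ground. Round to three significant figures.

V_B ≈ 1.85 V

The second stage (R3 + R4 = 18.68 Ω) loads node A in parallel with R2.
R2 ‖ (R3+R4) = 3.382 Ω.
First divider: V_A = V_in · 3.382/(4.96 + 3.382) = 4.379 V.
Then the unloaded second divider: V_B = V_A × R4/(R3+R4) = 4.379 × 0.4218 = 1.847 V.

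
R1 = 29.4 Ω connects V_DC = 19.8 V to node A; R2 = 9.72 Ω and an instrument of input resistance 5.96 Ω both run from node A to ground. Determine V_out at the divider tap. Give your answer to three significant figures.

The load sits in parallel with R2, giving an effective lower resistance R2' = R2·R_L/(R2+R_L) = 3.695 Ω.
Now apply the divider: V_out = 19.8 × 0.1116 = 2.210 V.

V_out ≈ 2.21 V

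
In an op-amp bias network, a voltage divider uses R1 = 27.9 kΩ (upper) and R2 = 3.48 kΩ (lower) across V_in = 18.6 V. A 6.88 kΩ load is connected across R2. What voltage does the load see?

V_out ≈ 1.42 V

R2 ‖ R_L = (3.48 × 6.88)/(3.48 + 6.88) = 2.311 kΩ.
Then V_out = V_in · R2'/(R1 + R2') = 18.6 × 2.311/30.21 = 1.423 V.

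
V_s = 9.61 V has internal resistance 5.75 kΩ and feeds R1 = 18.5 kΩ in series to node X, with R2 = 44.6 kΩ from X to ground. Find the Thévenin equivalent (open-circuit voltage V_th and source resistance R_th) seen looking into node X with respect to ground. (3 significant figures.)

V_th ≈ 6.23 V, R_th ≈ 15.7 kΩ

R1' = 5.75 + 18.5 = 24.25 kΩ (source resistance + R1).
V_th is the unloaded tap voltage: V_s · R2/(R1'+R2) = 9.61 × 0.6478 = 6.225 V.
Zeroing V_s shorts the top of R1' to ground, so R_th = R1' ‖ R2 = 15.71 kΩ.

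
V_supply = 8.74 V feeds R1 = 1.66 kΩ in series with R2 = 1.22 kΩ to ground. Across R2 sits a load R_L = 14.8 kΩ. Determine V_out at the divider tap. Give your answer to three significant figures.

First combine the lower leg with the load: R2 ‖ R_L = 1.127 kΩ.
Then V_out = V_supply · R2'/(R1 + R2') = 8.74 × 1.127/2.787 = 3.534 V.

V_out ≈ 3.53 V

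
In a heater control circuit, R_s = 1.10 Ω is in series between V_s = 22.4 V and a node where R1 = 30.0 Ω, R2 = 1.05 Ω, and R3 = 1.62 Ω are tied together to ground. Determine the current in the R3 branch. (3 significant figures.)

Equivalent of the parallel group: R_p = 0.6238 Ω.
V_A by voltage divider: V_A = 22.4 × 0.6238/(1.10 + 0.6238) = 8.106 V.
I(R3) = V_A / R3 = 8.106/1.62 = 5.004 A.
(Equivalently: I_total = 12.99 A, then current-divider fraction G_k/ΣG = 0.3851.)

I ≈ 5.00 A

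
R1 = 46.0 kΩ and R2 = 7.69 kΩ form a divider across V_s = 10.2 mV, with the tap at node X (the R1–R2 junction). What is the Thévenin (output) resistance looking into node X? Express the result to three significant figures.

Looking into X with the source shorted: R_th = R1·R2/(R1+R2) = 46.00 × 7.69/53.69 = 6.589 kΩ.

R_th ≈ 6.59 kΩ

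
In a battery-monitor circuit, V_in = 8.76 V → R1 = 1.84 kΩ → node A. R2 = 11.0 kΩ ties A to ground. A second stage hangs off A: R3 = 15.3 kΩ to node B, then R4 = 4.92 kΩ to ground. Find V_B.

Node A sees R2 in parallel with the series input of stage 2, R3 + R4 = 20.22 kΩ.
R2 ‖ (R3+R4) = 7.124 kΩ.
So V_A = 8.76 × 0.7947 = 6.962 V.
Stage 2 is unloaded, so V_B = V_A · R4/(R3+R4) = 6.962 × 4.92/20.22 = 1.694 V.

V_B ≈ 1.69 V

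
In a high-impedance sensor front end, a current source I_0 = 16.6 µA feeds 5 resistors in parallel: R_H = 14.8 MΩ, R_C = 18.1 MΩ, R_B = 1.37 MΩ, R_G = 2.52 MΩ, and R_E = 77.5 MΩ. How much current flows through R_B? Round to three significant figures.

I ≈ 9.60 µA

ΣG = 1/14.8 + 1/18.1 + 1/1.37 + 1/2.52 + 1/77.5 = 1.262.
R_B takes the fraction G_k/ΣG = 0.7299/1.262 = 0.5782, so I = 16.6 × 0.5782 = 9.598 µA.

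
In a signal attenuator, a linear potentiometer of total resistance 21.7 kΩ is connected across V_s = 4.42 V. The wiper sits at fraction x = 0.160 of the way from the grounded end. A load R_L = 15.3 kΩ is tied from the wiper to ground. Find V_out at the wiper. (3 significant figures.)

Split the track: R_lower = x·R_p = 3.472 kΩ, R_upper = (1−x)·R_p = 18.23 kΩ.
Lower segment in parallel with the load: 3.472 ‖ 15.3 = 2.830 kΩ.
Loaded-divider output: V_out = 4.42 × 0.1344 = 0.5940 V.

V_out ≈ 0.594 V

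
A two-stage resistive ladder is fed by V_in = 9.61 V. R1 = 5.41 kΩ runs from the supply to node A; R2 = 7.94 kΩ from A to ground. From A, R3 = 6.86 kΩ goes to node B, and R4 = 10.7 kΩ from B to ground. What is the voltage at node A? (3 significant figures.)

V_A ≈ 4.83 V

The second stage (R3 + R4 = 17.56 kΩ) loads node A in parallel with R2.
R2 ‖ (R3+R4) = 5.468 kΩ.
So V_A = 9.61 × 0.5027 = 4.830 V.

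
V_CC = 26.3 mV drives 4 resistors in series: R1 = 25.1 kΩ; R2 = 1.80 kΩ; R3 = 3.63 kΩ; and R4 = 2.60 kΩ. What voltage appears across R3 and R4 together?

Total series resistance ΣR = 25.1 + 1.80 + 3.63 + 2.60 = 33.13 kΩ.
R_{R3..R4} = 3.63 + 2.60 = 6.230 kΩ.
By the voltage-divider rule, V = 26.3 × 6.230/33.13 = 4.946 mV.

V ≈ 4.95 mV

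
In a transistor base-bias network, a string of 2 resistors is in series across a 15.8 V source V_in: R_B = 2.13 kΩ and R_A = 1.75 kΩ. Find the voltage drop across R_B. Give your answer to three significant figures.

V ≈ 8.67 V

ΣR = 2.13 + 1.75 = 3.880 kΩ.
By the voltage-divider rule, V = 15.8 × 2.130/3.880 = 8.674 V.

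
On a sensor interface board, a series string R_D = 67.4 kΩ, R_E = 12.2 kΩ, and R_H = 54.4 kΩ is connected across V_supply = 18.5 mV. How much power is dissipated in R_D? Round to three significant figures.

ΣR = 134.0 kΩ → I = 18.5/134.0 = 0.1381 µA.
P = I²R = 0.01906 × 67.4 = 1.285 nW.

P ≈ 1.28 nW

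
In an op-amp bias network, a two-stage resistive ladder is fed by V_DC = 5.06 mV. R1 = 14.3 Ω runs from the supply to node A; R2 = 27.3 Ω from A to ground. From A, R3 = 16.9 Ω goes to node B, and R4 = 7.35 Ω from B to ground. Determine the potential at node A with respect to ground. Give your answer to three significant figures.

V_A ≈ 2.39 mV

Looking into the second stage from A: R3 + R4 = 24.25 Ω appears in parallel with R2.
Effective lower resistance at A: R2 ‖ 24.25 = 12.84 Ω.
V_A = 5.06 × 12.84/(14.3 + 12.84) = 2.394 mV.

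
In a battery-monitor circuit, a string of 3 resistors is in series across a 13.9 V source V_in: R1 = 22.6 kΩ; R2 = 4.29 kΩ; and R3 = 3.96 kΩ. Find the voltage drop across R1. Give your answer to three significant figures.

Series total: ΣR = 22.6 + 4.29 + 3.96 = 30.85 kΩ.
Voltage divider: V = V_in · (22.60 / 30.85) = 13.9 × 0.7326 = 10.18 V.

V ≈ 10.2 V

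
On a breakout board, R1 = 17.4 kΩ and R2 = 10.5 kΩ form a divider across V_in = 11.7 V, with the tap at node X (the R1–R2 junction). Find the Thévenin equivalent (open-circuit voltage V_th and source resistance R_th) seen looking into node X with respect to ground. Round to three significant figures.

V_th is the unloaded tap voltage: V_in · R2/(R1+R2) = 11.7 × 0.3763 = 4.403 V.
Zeroing V_in shorts the top of R1 to ground, so R_th = R1 ‖ R2 = 6.548 kΩ.

V_th ≈ 4.40 V, R_th ≈ 6.55 kΩ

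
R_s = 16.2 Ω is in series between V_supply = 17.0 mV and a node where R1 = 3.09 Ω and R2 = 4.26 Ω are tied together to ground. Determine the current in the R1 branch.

Parallel bank: R_p = 1/(1/3.09 + 1/4.26) = 1.791 Ω.
V_A by voltage divider: V_A = 17.0 × 1.791/(16.2 + 1.791) = 1.692 mV.
Branch current I = V_A/R1 = 1.692/3.09 = 0.5477 mA.

I ≈ 0.548 mA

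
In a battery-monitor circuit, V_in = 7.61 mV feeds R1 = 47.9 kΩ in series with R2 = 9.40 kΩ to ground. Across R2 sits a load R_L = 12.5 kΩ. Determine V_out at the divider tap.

The load sits in parallel with R2, giving an effective lower resistance R2' = R2·R_L/(R2+R_L) = 5.365 kΩ.
Then V_out = V_in · R2'/(R1 + R2') = 7.61 × 5.365/53.27 = 0.7665 mV.
(Unloaded it would be 1.25 mV; the load pulls it down.)

V_out ≈ 0.767 mV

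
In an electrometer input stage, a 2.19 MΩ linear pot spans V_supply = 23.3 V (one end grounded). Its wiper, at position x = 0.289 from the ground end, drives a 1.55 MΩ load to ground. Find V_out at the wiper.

V_out ≈ 5.22 V

Lower segment x·R_p = 0.6329 MΩ; upper segment (1−x)·R_p = 1.557 MΩ.
Lower segment in parallel with the load: 0.6329 ‖ 1.55 = 0.4494 MΩ.
Loaded-divider output: V_out = 23.3 × 0.2240 = 5.219 V.
(Unloaded: V_out = x·V_supply = 6.73 V.)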